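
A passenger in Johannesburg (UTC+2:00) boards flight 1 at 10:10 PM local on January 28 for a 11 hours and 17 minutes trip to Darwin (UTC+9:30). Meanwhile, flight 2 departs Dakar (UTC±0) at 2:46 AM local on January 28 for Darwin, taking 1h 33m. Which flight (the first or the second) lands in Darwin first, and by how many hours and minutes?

Flight 1 in UTC: 10:10 PM − 2:00 = 8:10 PM on Jan 28.
+11 hours and 17 minutes → arrive 7:27 AM UTC on Jan 29.
Flight 2 departs at 2:46 AM UTC (Jan 28).
+1 hour and 33 minutes → arrive 4:19 AM UTC on Jan 28.
Flight 2 lands earlier by 27 hours 8 minutes.

the second, by 27 hours 8 minutes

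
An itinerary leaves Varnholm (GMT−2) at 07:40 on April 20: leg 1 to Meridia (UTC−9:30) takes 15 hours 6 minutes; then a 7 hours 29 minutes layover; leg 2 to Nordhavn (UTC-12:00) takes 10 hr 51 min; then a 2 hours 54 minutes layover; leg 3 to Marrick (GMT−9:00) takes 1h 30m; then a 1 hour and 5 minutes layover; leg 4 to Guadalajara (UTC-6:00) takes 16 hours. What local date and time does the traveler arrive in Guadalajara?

Convert departure to UTC: 07:40 + 2:00 = 09:40 UTC on Apr 20.
Add 15 hours and 6 minutes leg 1 → 00:46 UTC (Apr 21).
Add 7 hours 29 minutes layover in Meridia → 08:15 UTC.
Add 10 hours 51 minutes leg 2 → 19:06 UTC.
Add 2 hours and 54 minutes layover in Nordhavn → 22:00 UTC.
Add 1 hour 30 minutes leg 3 → 23:30 UTC.
Add 1 hour 5 minutes layover in Marrick → 00:35 UTC (Apr 22).
Add 16 hours leg 4 → 16:35 UTC.
Guadalajara is UTC−6:00, so local arrival = 16:35 − 6:00 = 10:35 on Apr 22.

10:35 on April 22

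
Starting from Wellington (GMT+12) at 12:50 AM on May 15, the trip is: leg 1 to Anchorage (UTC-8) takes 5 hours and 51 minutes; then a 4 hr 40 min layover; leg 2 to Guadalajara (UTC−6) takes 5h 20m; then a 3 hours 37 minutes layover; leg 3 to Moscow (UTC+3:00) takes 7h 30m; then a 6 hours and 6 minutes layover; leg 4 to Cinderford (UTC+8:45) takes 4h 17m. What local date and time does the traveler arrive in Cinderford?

Convert departure to UTC: 12:50 AM − 12:00 = 12:50 PM UTC on May 14.
Add 5 hours 51 minutes leg 1 → 6:41 PM UTC.
Add 4 hours and 40 minutes layover in Anchorage → 11:21 PM UTC.
Add 5 hours 20 minutes leg 2 → 4:41 AM UTC (May 15).
Add 3 hours and 37 minutes layover in Guadalajara → 8:18 AM UTC.
Add 7 hours 30 minutes leg 3 → 3:48 PM UTC.
Add 6 hours 6 minutes layover in Moscow → 9:54 PM UTC.
Add 4 hours 17 minutes leg 4 → 2:11 AM UTC (May 16).
Cinderford is UTC+8:45, so local arrival = 2:11 AM + 8:45 = 10:56 AM on May 16.

10:56 AM on May 16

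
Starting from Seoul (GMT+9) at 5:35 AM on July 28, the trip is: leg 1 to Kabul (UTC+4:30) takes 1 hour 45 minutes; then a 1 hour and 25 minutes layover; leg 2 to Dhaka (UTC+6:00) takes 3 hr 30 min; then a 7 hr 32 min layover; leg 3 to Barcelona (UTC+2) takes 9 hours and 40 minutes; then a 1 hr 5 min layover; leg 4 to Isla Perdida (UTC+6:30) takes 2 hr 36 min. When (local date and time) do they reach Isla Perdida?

6:38 AM on Jul 29

Convert departure to UTC: 5:35 AM − 9:00 = 8:35 PM UTC on Jul 27.
Add 1 hour 45 minutes leg 1 → 10:20 PM UTC.
Add 1 hour 25 minutes layover in Kabul → 11:45 PM UTC.
Add 3 hours 30 minutes leg 2 → 3:15 AM UTC (Jul 28).
Add 7 hours and 32 minutes layover in Dhaka → 10:47 AM UTC.
Add 9 hours and 40 minutes leg 3 → 8:27 PM UTC.
Add 1 hour and 5 minutes layover in Barcelona → 9:32 PM UTC.
Add 2 hours 36 minutes leg 4 → 12:08 AM UTC (Jul 29).
Isla Perdida is UTC+6:30, so local arrival = 12:08 AM + 6:30 = 6:38 AM on Jul 29.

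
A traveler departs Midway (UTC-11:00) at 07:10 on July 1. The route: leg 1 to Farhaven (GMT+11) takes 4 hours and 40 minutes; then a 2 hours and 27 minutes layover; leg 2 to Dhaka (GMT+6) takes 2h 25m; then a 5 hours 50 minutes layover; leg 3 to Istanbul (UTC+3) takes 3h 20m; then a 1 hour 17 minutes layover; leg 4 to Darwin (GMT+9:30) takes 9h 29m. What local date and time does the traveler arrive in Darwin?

Convert departure to UTC: 07:10 + 11:00 = 18:10 UTC on Jul 1.
Add 4 hours and 40 minutes leg 1 → 22:50 UTC.
Add 2 hours and 27 minutes layover in Farhaven → 01:17 UTC (Jul 2).
Add 2 hours and 25 minutes leg 2 → 03:42 UTC.
Add 5 hours 50 minutes layover in Dhaka → 09:32 UTC.
Add 3 hours and 20 minutes leg 3 → 12:52 UTC.
Add 1 hour 17 minutes layover in Istanbul → 14:09 UTC.
Add 9 hours 29 minutes leg 4 → 23:38 UTC.
Darwin is UTC+9:30, so local arrival = 23:38 + 9:30 = 09:08 on Jul 3.

09:08 on July 3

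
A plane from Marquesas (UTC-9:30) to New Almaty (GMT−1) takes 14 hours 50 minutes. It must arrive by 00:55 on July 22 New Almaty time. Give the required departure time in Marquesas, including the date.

01:35 on Jul 21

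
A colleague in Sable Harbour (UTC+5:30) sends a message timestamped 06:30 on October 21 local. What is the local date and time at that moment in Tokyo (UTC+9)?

10:00 on Oct 21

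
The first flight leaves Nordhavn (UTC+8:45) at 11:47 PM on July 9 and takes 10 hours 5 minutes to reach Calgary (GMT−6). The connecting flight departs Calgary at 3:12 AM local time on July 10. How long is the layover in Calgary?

Convert departure to UTC: 11:47 PM − 8:45 = 3:02 PM UTC on Jul 9.
Add 10 hours and 5 minutes flight time → 1:07 AM UTC (Jul 10).
Calgary is UTC−6:00, so local arrival = 1:07 AM − 6:00 = 7:07 PM on Jul 9.
Layover = 3:12 AM − 7:07 PM (+1 day) = 8 hours 5 minutes.

8 hours 5 minutes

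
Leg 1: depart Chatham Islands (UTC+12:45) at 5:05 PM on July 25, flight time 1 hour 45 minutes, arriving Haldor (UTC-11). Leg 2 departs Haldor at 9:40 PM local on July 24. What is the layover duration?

2 hours 35 minutes

Convert departure to UTC: 5:05 PM − 12:45 = 4:20 AM UTC on Jul 25.
Add 1 hour and 45 minutes flight time → 6:05 AM UTC.
Haldor is UTC−11:00, so local arrival = 6:05 AM − 11:00 = 7:05 PM on Jul 24.
Layover = 9:40 PM − 7:05 PM = 2 hours 35 minutes.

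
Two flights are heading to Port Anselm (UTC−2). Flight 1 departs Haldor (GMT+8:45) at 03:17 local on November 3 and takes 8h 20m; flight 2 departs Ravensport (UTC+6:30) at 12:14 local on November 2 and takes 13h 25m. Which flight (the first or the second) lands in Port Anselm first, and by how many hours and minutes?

Flight 1 in UTC: 03:17 − 8:45 = 18:32 on Nov 2.
+8 hours 20 minutes → arrive 02:52 UTC on Nov 3.
Flight 2 in UTC: 12:14 − 6:30 = 05:44 on Nov 2.
+13 hours 25 minutes → arrive 19:09 UTC on Nov 2.
Flight 2 lands earlier by 7 hours 43 minutes.

the second, by 7 hours 43 minutes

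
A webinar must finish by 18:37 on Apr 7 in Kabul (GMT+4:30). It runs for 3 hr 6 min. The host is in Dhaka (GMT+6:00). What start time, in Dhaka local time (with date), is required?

17:01 on April 7

Target end time in UTC: 18:37 − 4:30 = 14:07 on Apr 7.
Subtract 3 hours 6 minutes → start 11:01 UTC on Apr 7.
Dhaka is UTC+6:00: 11:01 + 6:00 = 17:01 on Apr 7.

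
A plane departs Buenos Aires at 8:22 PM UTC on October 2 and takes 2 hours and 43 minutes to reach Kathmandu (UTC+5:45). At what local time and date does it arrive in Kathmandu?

4:50 AM on October 3

Departure is given in UTC: 8:22 PM on Oct 2.
Add 2 hours 43 minutes → 11:05 PM UTC.
Kathmandu is UTC+5:45: 11:05 PM + 5:45 = 4:50 AM on Oct 3.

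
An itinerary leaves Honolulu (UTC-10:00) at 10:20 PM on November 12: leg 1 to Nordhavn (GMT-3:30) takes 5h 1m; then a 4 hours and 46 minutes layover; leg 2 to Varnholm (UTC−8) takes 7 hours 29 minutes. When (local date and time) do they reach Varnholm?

5:36 PM on November 13

Convert departure to UTC: 10:20 PM + 10:00 = 8:20 AM UTC on Nov 13.
Add 5 hours 1 minute leg 1 → 1:21 PM UTC.
Add 4 hours and 46 minutes layover in Nordhavn → 6:07 PM UTC.
Add 7 hours 29 minutes leg 2 → 1:36 AM UTC (Nov 14).
Varnholm is UTC−8:00, so local arrival = 1:36 AM − 8:00 = 5:36 PM on Nov 13.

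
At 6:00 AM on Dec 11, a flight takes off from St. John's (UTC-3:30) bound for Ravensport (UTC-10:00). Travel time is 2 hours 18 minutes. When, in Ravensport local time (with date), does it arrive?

1:48 AM on December 11

Ravensport is 6:30 behind St. John's.
After 2 hours and 18 minutes it is 8:18 AM in St. John's.
Shift by the zone difference: 8:18 AM − 6:30 = 1:48 AM on Dec 11 in Ravensport.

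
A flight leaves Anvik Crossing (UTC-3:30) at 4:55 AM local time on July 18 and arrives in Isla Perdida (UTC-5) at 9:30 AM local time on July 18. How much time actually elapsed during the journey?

Isla Perdida is 1:30 behind Anvik Crossing.
Clock-face elapsed time (ignoring zones) is 4 hours 35 minutes.
Actual elapsed = 4 hours 35 minutes + 1:30 = 6 hours 5 minutes.

6 hours 5 minutes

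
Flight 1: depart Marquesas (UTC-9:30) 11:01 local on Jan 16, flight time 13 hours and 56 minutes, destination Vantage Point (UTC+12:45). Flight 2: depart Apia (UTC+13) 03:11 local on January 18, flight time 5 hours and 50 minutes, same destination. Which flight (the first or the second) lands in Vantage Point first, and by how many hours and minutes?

the first, by 9 hours 34 minutes

Flight 1 in UTC: 11:01 + 9:30 = 20:31 on Jan 16.
+13 hours 56 minutes → arrive 10:27 UTC on Jan 17.
Flight 2 in UTC: 03:11 − 13:00 = 14:11 on Jan 17.
+5 hours and 50 minutes → arrive 20:01 UTC on Jan 17.
Flight 1 lands earlier by 9 hours 34 minutes.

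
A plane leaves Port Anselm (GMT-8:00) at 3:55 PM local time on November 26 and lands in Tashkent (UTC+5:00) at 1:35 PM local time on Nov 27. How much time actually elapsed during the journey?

Departure in UTC: 3:55 PM + 8:00 = 11:55 PM on Nov 26.
Arrival in UTC: 1:35 PM − 5:00 = 8:35 AM on Nov 27.
Elapsed = 8:35 AM − 11:55 PM (+1 day) = 8 hours 40 minutes.

8 hours 40 minutes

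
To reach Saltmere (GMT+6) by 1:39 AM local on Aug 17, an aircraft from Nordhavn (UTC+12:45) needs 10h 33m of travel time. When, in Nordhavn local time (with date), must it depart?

9:51 PM on August 16

Target arrival in UTC: 1:39 AM − 6:00 = 7:39 PM on Aug 16.
Subtract 10 hours 33 minutes → departure 9:06 AM UTC on Aug 16.
Nordhavn is UTC+12:45: 9:06 AM + 12:45 = 9:51 PM on Aug 16.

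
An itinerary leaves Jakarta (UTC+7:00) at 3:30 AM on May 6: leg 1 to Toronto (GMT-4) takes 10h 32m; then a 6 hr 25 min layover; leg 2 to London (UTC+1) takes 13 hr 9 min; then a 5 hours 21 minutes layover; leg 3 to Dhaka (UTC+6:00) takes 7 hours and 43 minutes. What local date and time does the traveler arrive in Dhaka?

Convert departure to UTC: 3:30 AM − 7:00 = 8:30 PM UTC on May 5.
Add 10 hours and 32 minutes leg 1 → 7:02 AM UTC (May 6).
Add 6 hours 25 minutes layover in Toronto → 1:27 PM UTC.
Add 13 hours 9 minutes leg 2 → 2:36 AM UTC (May 7).
Add 5 hours 21 minutes layover in London → 7:57 AM UTC.
Add 7 hours and 43 minutes leg 3 → 3:40 PM UTC.
Dhaka is UTC+6:00, so local arrival = 3:40 PM + 6:00 = 9:40 PM on May 7.

9:40 PM on May 7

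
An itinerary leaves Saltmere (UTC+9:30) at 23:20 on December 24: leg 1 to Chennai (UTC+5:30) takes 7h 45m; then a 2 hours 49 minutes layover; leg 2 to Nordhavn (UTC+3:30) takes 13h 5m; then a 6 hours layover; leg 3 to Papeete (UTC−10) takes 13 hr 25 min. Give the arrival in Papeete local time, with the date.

Convert departure to UTC: 23:20 − 9:30 = 13:50 UTC on Dec 24.
Add 7 hours and 45 minutes leg 1 → 21:35 UTC.
Add 2 hours and 49 minutes layover in Chennai → 00:24 UTC (Dec 25).
Add 13 hours and 5 minutes leg 2 → 13:29 UTC.
Add 6 hours layover in Nordhavn → 19:29 UTC.
Add 13 hours 25 minutes leg 3 → 08:54 UTC (Dec 26).
Papeete is UTC−10:00, so local arrival = 08:54 − 10:00 = 22:54 on Dec 25.

22:54 on December 25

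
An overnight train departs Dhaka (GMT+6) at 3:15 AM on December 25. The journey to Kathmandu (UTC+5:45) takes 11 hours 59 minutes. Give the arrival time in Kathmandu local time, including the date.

2:59 PM on December 25

Convert departure to UTC: 3:15 AM − 6:00 = 9:15 PM UTC on Dec 24.
Add 11 hours and 59 minutes travel time → 9:14 AM UTC (Dec 25).
Kathmandu is UTC+5:45, so local arrival = 9:14 AM + 5:45 = 2:59 PM on Dec 25.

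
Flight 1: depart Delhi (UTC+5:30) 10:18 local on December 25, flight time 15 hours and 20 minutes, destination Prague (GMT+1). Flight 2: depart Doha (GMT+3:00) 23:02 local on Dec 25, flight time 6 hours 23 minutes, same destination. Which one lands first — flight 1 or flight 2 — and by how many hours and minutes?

Flight 1 in UTC: 10:18 − 5:30 = 04:48 on Dec 25.
+15 hours and 20 minutes → arrive 20:08 UTC on Dec 25.
Flight 2 in UTC: 23:02 − 3:00 = 20:02 on Dec 25.
+6 hours 23 minutes → arrive 02:25 UTC on Dec 26.
Flight 1 lands earlier by 6 hours 17 minutes.

the first, by 6 hours 17 minutes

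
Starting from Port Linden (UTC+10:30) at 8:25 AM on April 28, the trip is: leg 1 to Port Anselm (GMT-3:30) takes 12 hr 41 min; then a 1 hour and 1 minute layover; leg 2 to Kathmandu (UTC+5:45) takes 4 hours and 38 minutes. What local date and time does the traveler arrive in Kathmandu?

10:00 PM on Apr 28

Convert departure to UTC: 8:25 AM − 10:30 = 9:55 PM UTC on Apr 27.
Add 12 hours and 41 minutes leg 1 → 10:36 AM UTC (Apr 28).
Add 1 hour 1 minute layover in Port Anselm → 11:37 AM UTC.
Add 4 hours 38 minutes leg 2 → 4:15 PM UTC.
Kathmandu is UTC+5:45, so local arrival = 4:15 PM + 5:45 = 10:00 PM on Apr 28.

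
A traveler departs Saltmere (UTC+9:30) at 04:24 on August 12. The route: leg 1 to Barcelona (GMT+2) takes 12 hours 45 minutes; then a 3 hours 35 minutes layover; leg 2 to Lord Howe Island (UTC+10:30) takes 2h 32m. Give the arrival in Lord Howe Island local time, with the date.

Convert departure to UTC: 04:24 − 9:30 = 18:54 UTC on Aug 11.
Add 12 hours and 45 minutes leg 1 → 07:39 UTC (Aug 12).
Add 3 hours and 35 minutes layover in Barcelona → 11:14 UTC.
Add 2 hours and 32 minutes leg 2 → 13:46 UTC.
Lord Howe Island is UTC+10:30, so local arrival = 13:46 + 10:30 = 00:16 on Aug 13.

00:16 on Aug 13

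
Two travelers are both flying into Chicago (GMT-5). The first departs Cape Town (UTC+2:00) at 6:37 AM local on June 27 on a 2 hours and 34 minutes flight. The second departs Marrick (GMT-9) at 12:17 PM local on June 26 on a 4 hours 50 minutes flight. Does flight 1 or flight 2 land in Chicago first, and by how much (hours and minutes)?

the second, by 5 hours 4 minutes

Flight 1 in UTC: 6:37 AM − 2:00 = 4:37 AM on Jun 27.
+2 hours and 34 minutes → arrive 7:11 AM UTC on Jun 27.
Flight 2 in UTC: 12:17 PM + 9:00 = 9:17 PM on Jun 26.
+4 hours and 50 minutes → arrive 2:07 AM UTC on Jun 27.
Flight 2 lands earlier by 5 hours 4 minutes.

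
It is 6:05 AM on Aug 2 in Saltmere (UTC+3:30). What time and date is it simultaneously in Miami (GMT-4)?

10:35 PM on August 1

Miami is 7:30 behind Saltmere.
Shift by the zone difference: 6:05 AM − 7:30 = 10:35 PM on Aug 1 in Miami.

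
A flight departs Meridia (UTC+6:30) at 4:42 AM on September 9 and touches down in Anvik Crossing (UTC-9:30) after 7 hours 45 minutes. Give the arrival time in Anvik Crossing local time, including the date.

Convert departure to UTC: 4:42 AM − 6:30 = 10:12 PM UTC on Sep 8.
Add 7 hours and 45 minutes travel time → 5:57 AM UTC (Sep 9).
Anvik Crossing is UTC−9:30, so local arrival = 5:57 AM − 9:30 = 8:27 PM on Sep 8.

8:27 PM on Sep 8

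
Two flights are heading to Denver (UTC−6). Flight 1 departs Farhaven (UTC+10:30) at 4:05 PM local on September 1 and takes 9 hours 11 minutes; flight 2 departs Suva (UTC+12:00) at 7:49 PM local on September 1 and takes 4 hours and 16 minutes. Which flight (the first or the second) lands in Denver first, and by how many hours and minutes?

the second, by 2 hours 41 minutes

Flight 1 in UTC: 4:05 PM − 10:30 = 5:35 AM on Sep 1.
+9 hours 11 minutes → arrive 2:46 PM UTC on Sep 1.
Flight 2 in UTC: 7:49 PM − 12:00 = 7:49 AM on Sep 1.
+4 hours 16 minutes → arrive 12:05 PM UTC on Sep 1.
Flight 2 lands earlier by 2 hours 41 minutes.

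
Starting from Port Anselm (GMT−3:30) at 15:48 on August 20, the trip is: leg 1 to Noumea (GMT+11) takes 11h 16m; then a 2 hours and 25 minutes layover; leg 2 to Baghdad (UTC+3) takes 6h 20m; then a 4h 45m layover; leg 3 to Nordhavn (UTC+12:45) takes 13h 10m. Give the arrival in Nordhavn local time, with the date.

21:59 on Aug 22

Convert departure to UTC: 15:48 + 3:30 = 19:18 UTC on Aug 20.
Add 11 hours 16 minutes leg 1 → 06:34 UTC (Aug 21).
Add 2 hours 25 minutes layover in Noumea → 08:59 UTC.
Add 6 hours 20 minutes leg 2 → 15:19 UTC.
Add 4 hours and 45 minutes layover in Baghdad → 20:04 UTC.
Add 13 hours and 10 minutes leg 3 → 09:14 UTC (Aug 22).
Nordhavn is UTC+12:45, so local arrival = 09:14 + 12:45 = 21:59 on Aug 22.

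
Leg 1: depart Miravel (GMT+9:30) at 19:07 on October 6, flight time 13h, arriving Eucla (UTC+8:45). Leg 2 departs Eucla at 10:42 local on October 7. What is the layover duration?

Convert departure to UTC: 19:07 − 9:30 = 09:37 UTC on Oct 6.
Add 13 hours flight time → 22:37 UTC.
Eucla is UTC+8:45, so local arrival = 22:37 + 8:45 = 07:22 on Oct 7.
Layover = 10:42 − 07:22 = 3 hours 20 minutes.

3 hours 20 minutes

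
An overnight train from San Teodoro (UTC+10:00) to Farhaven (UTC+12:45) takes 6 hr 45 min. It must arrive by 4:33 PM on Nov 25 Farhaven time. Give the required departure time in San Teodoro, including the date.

7:03 AM on Nov 25

Target arrival in UTC: 4:33 PM − 12:45 = 3:48 AM on Nov 25.
Subtract 6 hours 45 minutes → departure 9:03 PM UTC on Nov 24.
San Teodoro is UTC+10:00: 9:03 PM + 10:00 = 7:03 AM on Nov 25.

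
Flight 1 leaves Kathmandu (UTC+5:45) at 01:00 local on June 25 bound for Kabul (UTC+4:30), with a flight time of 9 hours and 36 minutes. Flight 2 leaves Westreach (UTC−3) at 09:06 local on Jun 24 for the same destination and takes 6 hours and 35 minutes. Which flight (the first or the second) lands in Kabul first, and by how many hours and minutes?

Flight 1 in UTC: 01:00 − 5:45 = 19:15 on Jun 24.
+9 hours 36 minutes → arrive 04:51 UTC on Jun 25.
Flight 2 in UTC: 09:06 + 3:00 = 12:06 on Jun 24.
+6 hours and 35 minutes → arrive 18:41 UTC on Jun 24.
Flight 2 lands earlier by 10 hours 10 minutes.

the second, by 10 hours 10 minutes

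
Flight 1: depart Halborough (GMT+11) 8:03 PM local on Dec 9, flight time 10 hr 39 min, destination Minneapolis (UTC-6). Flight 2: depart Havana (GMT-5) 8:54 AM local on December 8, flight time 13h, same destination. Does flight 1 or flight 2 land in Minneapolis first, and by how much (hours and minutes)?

Flight 1 in UTC: 8:03 PM − 11:00 = 9:03 AM on Dec 9.
+10 hours and 39 minutes → arrive 7:42 PM UTC on Dec 9.
Flight 2 in UTC: 8:54 AM + 5:00 = 1:54 PM on Dec 8.
+13 hours → arrive 2:54 AM UTC on Dec 9.
Flight 2 lands earlier by 16 hours 48 minutes.

the second, by 16 hours 48 minutes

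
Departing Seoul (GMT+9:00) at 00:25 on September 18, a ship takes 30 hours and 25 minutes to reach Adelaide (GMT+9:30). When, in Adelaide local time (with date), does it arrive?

07:20 on September 19

Adelaide is 0:30 ahead of Seoul.
After 30 hours 25 minutes it is 06:50 (Sep 19) in Seoul.
Shift by the zone difference: 06:50 + 0:30 = 07:20 on Sep 19 in Adelaide.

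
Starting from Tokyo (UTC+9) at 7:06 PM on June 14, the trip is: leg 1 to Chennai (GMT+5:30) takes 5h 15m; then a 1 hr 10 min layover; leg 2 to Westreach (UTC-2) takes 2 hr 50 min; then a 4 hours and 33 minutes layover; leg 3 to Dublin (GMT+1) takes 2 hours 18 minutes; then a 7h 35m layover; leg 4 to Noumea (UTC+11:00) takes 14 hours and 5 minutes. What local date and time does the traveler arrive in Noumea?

10:52 AM on Jun 16

Convert departure to UTC: 7:06 PM − 9:00 = 10:06 AM UTC on Jun 14.
Add 5 hours 15 minutes leg 1 → 3:21 PM UTC.
Add 1 hour 10 minutes layover in Chennai → 4:31 PM UTC.
Add 2 hours 50 minutes leg 2 → 7:21 PM UTC.
Add 4 hours and 33 minutes layover in Westreach → 11:54 PM UTC.
Add 2 hours 18 minutes leg 3 → 2:12 AM UTC (Jun 15).
Add 7 hours 35 minutes layover in Dublin → 9:47 AM UTC.
Add 14 hours 5 minutes leg 4 → 11:52 PM UTC.
Noumea is UTC+11:00, so local arrival = 11:52 PM + 11:00 = 10:52 AM on Jun 16.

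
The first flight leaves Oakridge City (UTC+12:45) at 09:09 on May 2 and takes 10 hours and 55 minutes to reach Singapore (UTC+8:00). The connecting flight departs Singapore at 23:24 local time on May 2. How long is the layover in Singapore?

8 hours 5 minutes

Convert departure to UTC: 09:09 − 12:45 = 20:24 UTC on May 1.
Add 10 hours and 55 minutes flight time → 07:19 UTC (May 2).
Singapore is UTC+8:00, so local arrival = 07:19 + 8:00 = 15:19 on May 2.
Layover = 23:24 − 15:19 = 8 hours 5 minutes.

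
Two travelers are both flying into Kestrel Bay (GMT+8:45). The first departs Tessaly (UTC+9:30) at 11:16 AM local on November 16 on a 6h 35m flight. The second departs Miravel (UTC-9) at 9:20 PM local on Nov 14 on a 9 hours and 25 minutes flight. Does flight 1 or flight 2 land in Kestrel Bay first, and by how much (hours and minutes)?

the second, by 16 hours 36 minutes

Flight 1 in UTC: 11:16 AM − 9:30 = 1:46 AM on Nov 16.
+6 hours and 35 minutes → arrive 8:21 AM UTC on Nov 16.
Flight 2 in UTC: 9:20 PM + 9:00 = 6:20 AM on Nov 15.
+9 hours 25 minutes → arrive 3:45 PM UTC on Nov 15.
Flight 2 lands earlier by 16 hours 36 minutes.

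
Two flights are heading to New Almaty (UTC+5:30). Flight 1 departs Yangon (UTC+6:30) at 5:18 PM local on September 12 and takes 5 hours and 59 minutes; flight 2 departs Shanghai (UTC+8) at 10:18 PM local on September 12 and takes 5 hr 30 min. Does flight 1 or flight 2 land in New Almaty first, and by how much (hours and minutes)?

the first, by 3 hours 1 minute

Flight 1 in UTC: 5:18 PM − 6:30 = 10:48 AM on Sep 12.
+5 hours 59 minutes → arrive 4:47 PM UTC on Sep 12.
Flight 2 in UTC: 10:18 PM − 8:00 = 2:18 PM on Sep 12.
+5 hours and 30 minutes → arrive 7:48 PM UTC on Sep 12.
Flight 1 lands earlier by 3 hours 1 minute.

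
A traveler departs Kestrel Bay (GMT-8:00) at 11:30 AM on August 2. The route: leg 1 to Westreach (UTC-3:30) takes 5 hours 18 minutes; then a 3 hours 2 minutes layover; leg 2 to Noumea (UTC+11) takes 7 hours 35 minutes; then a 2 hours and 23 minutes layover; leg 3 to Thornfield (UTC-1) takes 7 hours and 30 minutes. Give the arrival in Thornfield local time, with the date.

8:18 PM on Aug 3

Convert departure to UTC: 11:30 AM + 8:00 = 7:30 PM UTC on Aug 2.
Add 5 hours and 18 minutes leg 1 → 12:48 AM UTC (Aug 3).
Add 3 hours and 2 minutes layover in Westreach → 3:50 AM UTC.
Add 7 hours and 35 minutes leg 2 → 11:25 AM UTC.
Add 2 hours and 23 minutes layover in Noumea → 1:48 PM UTC.
Add 7 hours and 30 minutes leg 3 → 9:18 PM UTC.
Thornfield is UTC−1:00, so local arrival = 9:18 PM − 1:00 = 8:18 PM on Aug 3.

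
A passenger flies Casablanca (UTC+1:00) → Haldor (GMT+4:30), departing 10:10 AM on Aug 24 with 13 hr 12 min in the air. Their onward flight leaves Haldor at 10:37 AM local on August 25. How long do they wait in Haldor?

7 hours 45 minutes

Convert departure to UTC: 10:10 AM − 1:00 = 9:10 AM UTC on Aug 24.
Add 13 hours and 12 minutes flight time → 10:22 PM UTC.
Haldor is UTC+4:30, so local arrival = 10:22 PM + 4:30 = 2:52 AM on Aug 25.
Layover = 10:37 AM − 2:52 AM = 7 hours 45 minutes.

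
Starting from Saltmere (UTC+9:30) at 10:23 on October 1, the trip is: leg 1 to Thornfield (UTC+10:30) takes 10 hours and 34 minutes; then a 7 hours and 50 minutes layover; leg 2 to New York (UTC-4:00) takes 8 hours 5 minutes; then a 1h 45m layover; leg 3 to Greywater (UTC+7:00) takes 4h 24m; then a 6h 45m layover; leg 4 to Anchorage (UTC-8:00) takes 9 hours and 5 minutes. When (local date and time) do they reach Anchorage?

Convert departure to UTC: 10:23 − 9:30 = 00:53 UTC on Oct 1.
Add 10 hours and 34 minutes leg 1 → 11:27 UTC.
Add 7 hours 50 minutes layover in Thornfield → 19:17 UTC.
Add 8 hours and 5 minutes leg 2 → 03:22 UTC (Oct 2).
Add 1 hour 45 minutes layover in New York → 05:07 UTC.
Add 4 hours 24 minutes leg 3 → 09:31 UTC.
Add 6 hours and 45 minutes layover in Greywater → 16:16 UTC.
Add 9 hours 5 minutes leg 4 → 01:21 UTC (Oct 3).
Anchorage is UTC−8:00, so local arrival = 01:21 − 8:00 = 17:21 on Oct 2.

17:21 on Oct 2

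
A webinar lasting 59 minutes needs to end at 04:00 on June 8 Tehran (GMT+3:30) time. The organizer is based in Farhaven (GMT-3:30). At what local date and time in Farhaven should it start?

Target end time in UTC: 04:00 − 3:30 = 00:30 on Jun 8.
Subtract 59 minutes → start 23:31 UTC on Jun 7.
Farhaven is UTC−3:30: 23:31 − 3:30 = 20:01 on Jun 7.

20:01 on June 7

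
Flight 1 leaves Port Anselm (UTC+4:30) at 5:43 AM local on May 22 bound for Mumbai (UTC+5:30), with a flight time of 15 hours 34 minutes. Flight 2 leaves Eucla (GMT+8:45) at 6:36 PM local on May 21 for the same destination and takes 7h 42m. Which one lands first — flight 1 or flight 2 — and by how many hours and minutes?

the second, by 23 hours 14 minutes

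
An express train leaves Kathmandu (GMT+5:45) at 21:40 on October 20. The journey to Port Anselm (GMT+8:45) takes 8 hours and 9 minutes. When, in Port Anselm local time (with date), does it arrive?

Convert departure to UTC: 21:40 − 5:45 = 15:55 UTC on Oct 20.
Add 8 hours and 9 minutes travel time → 00:04 UTC (Oct 21).
Port Anselm is UTC+8:45, so local arrival = 00:04 + 8:45 = 08:49 on Oct 21.

08:49 on October 21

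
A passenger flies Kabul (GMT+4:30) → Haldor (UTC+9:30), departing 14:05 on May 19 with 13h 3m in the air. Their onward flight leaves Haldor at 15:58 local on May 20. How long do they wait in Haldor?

7 hours 50 minutes

Convert departure to UTC: 14:05 − 4:30 = 09:35 UTC on May 19.
Add 13 hours 3 minutes flight time → 22:38 UTC.
Haldor is UTC+9:30, so local arrival = 22:38 + 9:30 = 08:08 on May 20.
Layover = 15:58 − 08:08 = 7 hours 50 minutes.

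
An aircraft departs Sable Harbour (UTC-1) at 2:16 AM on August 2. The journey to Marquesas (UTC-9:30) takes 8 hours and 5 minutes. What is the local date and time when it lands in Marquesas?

1:51 AM on Aug 2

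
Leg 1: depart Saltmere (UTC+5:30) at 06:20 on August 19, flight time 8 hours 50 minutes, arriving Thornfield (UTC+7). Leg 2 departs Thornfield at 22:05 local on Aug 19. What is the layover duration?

5 hours 25 minutes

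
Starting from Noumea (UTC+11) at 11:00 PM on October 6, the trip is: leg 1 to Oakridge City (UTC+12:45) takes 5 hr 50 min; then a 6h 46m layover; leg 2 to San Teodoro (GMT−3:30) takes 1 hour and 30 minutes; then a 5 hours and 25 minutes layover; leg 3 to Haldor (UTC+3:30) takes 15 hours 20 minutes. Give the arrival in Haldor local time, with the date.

2:21 AM on October 8

Convert departure to UTC: 11:00 PM − 11:00 = 12:00 PM UTC on Oct 6.
Add 5 hours and 50 minutes leg 1 → 5:50 PM UTC.
Add 6 hours 46 minutes layover in Oakridge City → 12:36 AM UTC (Oct 7).
Add 1 hour 30 minutes leg 2 → 2:06 AM UTC.
Add 5 hours 25 minutes layover in San Teodoro → 7:31 AM UTC.
Add 15 hours and 20 minutes leg 3 → 10:51 PM UTC.
Haldor is UTC+3:30, so local arrival = 10:51 PM + 3:30 = 2:21 AM on Oct 8.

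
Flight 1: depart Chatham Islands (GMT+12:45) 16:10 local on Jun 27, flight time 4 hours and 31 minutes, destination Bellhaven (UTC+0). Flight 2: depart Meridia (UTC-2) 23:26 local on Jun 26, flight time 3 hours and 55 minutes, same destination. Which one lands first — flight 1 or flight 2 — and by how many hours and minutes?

Flight 1 in UTC: 16:10 − 12:45 = 03:25 on Jun 27.
+4 hours 31 minutes → arrive 07:56 UTC on Jun 27.
Flight 2 in UTC: 23:26 + 2:00 = 01:26 on Jun 27.
+3 hours 55 minutes → arrive 05:21 UTC on Jun 27.
Flight 2 lands earlier by 2 hours 35 minutes.

the second, by 2 hours 35 minutes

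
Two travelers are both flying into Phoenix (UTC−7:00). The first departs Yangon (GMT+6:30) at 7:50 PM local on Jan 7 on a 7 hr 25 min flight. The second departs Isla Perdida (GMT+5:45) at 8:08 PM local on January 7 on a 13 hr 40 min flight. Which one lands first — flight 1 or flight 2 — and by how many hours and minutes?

the first, by 7 hours 18 minutes

Flight 1 in UTC: 7:50 PM − 6:30 = 1:20 PM on Jan 7.
+7 hours 25 minutes → arrive 8:45 PM UTC on Jan 7.
Flight 2 in UTC: 8:08 PM − 5:45 = 2:23 PM on Jan 7.
+13 hours and 40 minutes → arrive 4:03 AM UTC on Jan 8.
Flight 1 lands earlier by 7 hours 18 minutes.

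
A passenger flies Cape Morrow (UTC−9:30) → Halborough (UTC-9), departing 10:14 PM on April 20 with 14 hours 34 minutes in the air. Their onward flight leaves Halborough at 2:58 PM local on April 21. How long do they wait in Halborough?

Convert departure to UTC: 10:14 PM + 9:30 = 7:44 AM UTC on Apr 21.
Add 14 hours and 34 minutes flight time → 10:18 PM UTC.
Halborough is UTC−9:00, so local arrival = 10:18 PM − 9:00 = 1:18 PM on Apr 21.
Layover = 2:58 PM − 1:18 PM = 1 hour 40 minutes.

1 hour 40 minutes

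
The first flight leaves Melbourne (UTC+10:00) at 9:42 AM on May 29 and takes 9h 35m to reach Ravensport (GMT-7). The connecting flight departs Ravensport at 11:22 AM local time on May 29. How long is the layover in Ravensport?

Convert departure to UTC: 9:42 AM − 10:00 = 11:42 PM UTC on May 28.
Add 9 hours and 35 minutes flight time → 9:17 AM UTC (May 29).
Ravensport is UTC−7:00, so local arrival = 9:17 AM − 7:00 = 2:17 AM on May 29.
Layover = 11:22 AM − 2:17 AM = 9 hours 5 minutes.

9 hours 5 minutes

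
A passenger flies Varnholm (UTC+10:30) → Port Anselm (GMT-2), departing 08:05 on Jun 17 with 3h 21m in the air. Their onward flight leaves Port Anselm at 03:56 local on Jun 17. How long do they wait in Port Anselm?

Convert departure to UTC: 08:05 − 10:30 = 21:35 UTC on Jun 16.
Add 3 hours and 21 minutes flight time → 00:56 UTC (Jun 17).
Port Anselm is UTC−2:00, so local arrival = 00:56 − 2:00 = 22:56 on Jun 16.
Layover = 03:56 − 22:56 (+1 day) = 5 hours.

5 hours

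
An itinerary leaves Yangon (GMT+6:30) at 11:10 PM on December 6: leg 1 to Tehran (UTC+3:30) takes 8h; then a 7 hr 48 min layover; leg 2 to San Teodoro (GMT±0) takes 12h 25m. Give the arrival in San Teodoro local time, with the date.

8:53 PM on Dec 7

Convert departure to UTC: 11:10 PM − 6:30 = 4:40 PM UTC on Dec 6.
Add 8 hours leg 1 → 12:40 AM UTC (Dec 7).
Add 7 hours 48 minutes layover in Tehran → 8:28 AM UTC.
Add 12 hours 25 minutes leg 2 → 8:53 PM UTC.
San Teodoro is UTC+0, so local arrival is the same: 8:53 PM on Dec 7.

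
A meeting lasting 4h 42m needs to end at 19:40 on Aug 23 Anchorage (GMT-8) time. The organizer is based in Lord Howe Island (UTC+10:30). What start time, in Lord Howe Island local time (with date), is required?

09:28 on August 24

Target end time in UTC: 19:40 + 8:00 = 03:40 on Aug 24.
Subtract 4 hours 42 minutes → start 22:58 UTC on Aug 23.
Lord Howe Island is UTC+10:30: 22:58 + 10:30 = 09:28 on Aug 24.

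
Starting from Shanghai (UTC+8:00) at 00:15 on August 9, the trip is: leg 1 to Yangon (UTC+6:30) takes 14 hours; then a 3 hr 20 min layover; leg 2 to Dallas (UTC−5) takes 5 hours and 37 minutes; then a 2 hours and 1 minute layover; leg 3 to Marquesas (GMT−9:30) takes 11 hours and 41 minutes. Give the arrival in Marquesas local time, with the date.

Convert departure to UTC: 00:15 − 8:00 = 16:15 UTC on Aug 8.
Add 14 hours leg 1 → 06:15 UTC (Aug 9).
Add 3 hours and 20 minutes layover in Yangon → 09:35 UTC.
Add 5 hours 37 minutes leg 2 → 15:12 UTC.
Add 2 hours and 1 minute layover in Dallas → 17:13 UTC.
Add 11 hours and 41 minutes leg 3 → 04:54 UTC (Aug 10).
Marquesas is UTC−9:30, so local arrival = 04:54 − 9:30 = 19:24 on Aug 9.

19:24 on August 9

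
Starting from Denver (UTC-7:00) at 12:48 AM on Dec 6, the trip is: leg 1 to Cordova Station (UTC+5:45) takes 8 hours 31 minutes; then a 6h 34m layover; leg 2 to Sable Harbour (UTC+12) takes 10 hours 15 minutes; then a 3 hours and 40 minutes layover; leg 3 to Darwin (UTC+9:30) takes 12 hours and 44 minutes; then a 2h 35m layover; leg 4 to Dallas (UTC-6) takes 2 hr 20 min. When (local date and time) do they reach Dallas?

12:27 AM on December 8

Convert departure to UTC: 12:48 AM + 7:00 = 7:48 AM UTC on Dec 6.
Add 8 hours 31 minutes leg 1 → 4:19 PM UTC.
Add 6 hours 34 minutes layover in Cordova Station → 10:53 PM UTC.
Add 10 hours 15 minutes leg 2 → 9:08 AM UTC (Dec 7).
Add 3 hours and 40 minutes layover in Sable Harbour → 12:48 PM UTC.
Add 12 hours and 44 minutes leg 3 → 1:32 AM UTC (Dec 8).
Add 2 hours 35 minutes layover in Darwin → 4:07 AM UTC.
Add 2 hours 20 minutes leg 4 → 6:27 AM UTC.
Dallas is UTC−6:00, so local arrival = 6:27 AM − 6:00 = 12:27 AM on Dec 8.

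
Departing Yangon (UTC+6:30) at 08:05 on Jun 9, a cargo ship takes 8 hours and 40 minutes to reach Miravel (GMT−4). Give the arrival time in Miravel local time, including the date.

06:15 on Jun 9

Convert departure to UTC: 08:05 − 6:30 = 01:35 UTC on Jun 9.
Add 8 hours and 40 minutes travel time → 10:15 UTC.
Miravel is UTC−4:00, so local arrival = 10:15 − 4:00 = 06:15 on Jun 9.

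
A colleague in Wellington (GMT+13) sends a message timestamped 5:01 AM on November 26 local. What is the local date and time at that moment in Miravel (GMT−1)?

In UTC: 5:01 AM − 13:00 = 4:01 PM on Nov 25.
Miravel is UTC−1:00: 4:01 PM − 1:00 = 3:01 PM on Nov 25.

3:01 PM on November 25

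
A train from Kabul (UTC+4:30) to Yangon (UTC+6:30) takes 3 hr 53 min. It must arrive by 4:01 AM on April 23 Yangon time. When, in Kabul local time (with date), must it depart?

Target arrival in UTC: 4:01 AM − 6:30 = 9:31 PM on Apr 22.
Subtract 3 hours 53 minutes → departure 5:38 PM UTC on Apr 22.
Kabul is UTC+4:30: 5:38 PM + 4:30 = 10:08 PM on Apr 22.

10:08 PM on Apr 22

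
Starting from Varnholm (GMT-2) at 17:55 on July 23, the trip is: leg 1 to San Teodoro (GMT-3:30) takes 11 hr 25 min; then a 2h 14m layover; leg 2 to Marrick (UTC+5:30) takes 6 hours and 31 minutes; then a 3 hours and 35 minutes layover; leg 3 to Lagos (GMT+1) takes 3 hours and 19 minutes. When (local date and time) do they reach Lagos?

Convert departure to UTC: 17:55 + 2:00 = 19:55 UTC on Jul 23.
Add 11 hours and 25 minutes leg 1 → 07:20 UTC (Jul 24).
Add 2 hours and 14 minutes layover in San Teodoro → 09:34 UTC.
Add 6 hours 31 minutes leg 2 → 16:05 UTC.
Add 3 hours 35 minutes layover in Marrick → 19:40 UTC.
Add 3 hours and 19 minutes leg 3 → 22:59 UTC.
Lagos is UTC+1:00, so local arrival = 22:59 + 1:00 = 23:59 on Jul 24.

23:59 on July 24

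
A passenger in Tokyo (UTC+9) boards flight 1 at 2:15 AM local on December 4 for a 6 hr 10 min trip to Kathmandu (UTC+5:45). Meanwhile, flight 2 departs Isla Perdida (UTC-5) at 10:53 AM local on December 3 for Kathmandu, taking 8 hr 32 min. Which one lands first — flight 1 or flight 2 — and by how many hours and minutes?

Flight 1 in UTC: 2:15 AM − 9:00 = 5:15 PM on Dec 3.
+6 hours and 10 minutes → arrive 11:25 PM UTC on Dec 3.
Flight 2 in UTC: 10:53 AM + 5:00 = 3:53 PM on Dec 3.
+8 hours and 32 minutes → arrive 12:25 AM UTC on Dec 4.
Flight 1 lands earlier by 1 hour.

the first, by 1 hour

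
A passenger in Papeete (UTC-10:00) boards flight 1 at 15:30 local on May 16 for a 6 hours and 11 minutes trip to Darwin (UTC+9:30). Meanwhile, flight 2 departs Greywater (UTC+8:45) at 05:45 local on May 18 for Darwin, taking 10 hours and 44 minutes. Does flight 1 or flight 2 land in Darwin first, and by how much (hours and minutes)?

the first, by 24 hours 3 minutes

Flight 1 in UTC: 15:30 + 10:00 = 01:30 on May 17.
+6 hours 11 minutes → arrive 07:41 UTC on May 17.
Flight 2 in UTC: 05:45 − 8:45 = 21:00 on May 17.
+10 hours and 44 minutes → arrive 07:44 UTC on May 18.
Flight 1 lands earlier by 24 hours 3 minutes.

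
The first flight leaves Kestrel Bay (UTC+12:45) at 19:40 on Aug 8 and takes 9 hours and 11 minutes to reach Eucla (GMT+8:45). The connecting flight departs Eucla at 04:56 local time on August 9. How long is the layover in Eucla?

Convert departure to UTC: 19:40 − 12:45 = 06:55 UTC on Aug 8.
Add 9 hours and 11 minutes flight time → 16:06 UTC.
Eucla is UTC+8:45, so local arrival = 16:06 + 8:45 = 00:51 on Aug 9.
Layover = 04:56 − 00:51 = 4 hours 5 minutes.

4 hours 5 minutes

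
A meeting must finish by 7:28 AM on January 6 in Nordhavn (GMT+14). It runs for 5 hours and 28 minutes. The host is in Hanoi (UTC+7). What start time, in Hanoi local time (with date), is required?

7:00 PM on Jan 5

Target end time in UTC: 7:28 AM − 14:00 = 5:28 PM on Jan 5.
Subtract 5 hours and 28 minutes → start 12:00 PM UTC on Jan 5.
Hanoi is UTC+7:00: 12:00 PM + 7:00 = 7:00 PM on Jan 5.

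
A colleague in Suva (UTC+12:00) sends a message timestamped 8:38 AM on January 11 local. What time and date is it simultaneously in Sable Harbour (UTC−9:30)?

11:08 AM on Jan 10

In UTC: 8:38 AM − 12:00 = 8:38 PM on Jan 10.
Sable Harbour is UTC−9:30: 8:38 PM − 9:30 = 11:08 AM on Jan 10.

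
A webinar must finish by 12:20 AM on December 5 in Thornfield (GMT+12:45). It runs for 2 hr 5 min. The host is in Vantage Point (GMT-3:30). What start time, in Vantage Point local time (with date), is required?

Target end time in UTC: 12:20 AM − 12:45 = 11:35 AM on Dec 4.
Subtract 2 hours and 5 minutes → start 9:30 AM UTC on Dec 4.
Vantage Point is UTC−3:30: 9:30 AM − 3:30 = 6:00 AM on Dec 4.

6:00 AM on December 4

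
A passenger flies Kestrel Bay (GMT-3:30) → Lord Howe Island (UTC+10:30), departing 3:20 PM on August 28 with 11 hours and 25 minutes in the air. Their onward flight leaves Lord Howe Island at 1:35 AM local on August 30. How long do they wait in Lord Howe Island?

8 hours 50 minutes

Convert departure to UTC: 3:20 PM + 3:30 = 6:50 PM UTC on Aug 28.
Add 11 hours 25 minutes flight time → 6:15 AM UTC (Aug 29).
Lord Howe Island is UTC+10:30, so local arrival = 6:15 AM + 10:30 = 4:45 PM on Aug 29.
Layover = 1:35 AM − 4:45 PM (+1 day) = 8 hours 50 minutes.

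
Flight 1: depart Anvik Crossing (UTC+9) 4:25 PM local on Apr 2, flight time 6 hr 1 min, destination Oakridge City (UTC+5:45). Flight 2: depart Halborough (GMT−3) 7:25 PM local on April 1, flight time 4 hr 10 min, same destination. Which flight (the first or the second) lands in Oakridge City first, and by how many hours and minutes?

the second, by 10 hours 51 minutes

Flight 1 in UTC: 4:25 PM − 9:00 = 7:25 AM on Apr 2.
+6 hours and 1 minute → arrive 1:26 PM UTC on Apr 2.
Flight 2 in UTC: 7:25 PM + 3:00 = 10:25 PM on Apr 1.
+4 hours 10 minutes → arrive 2:35 AM UTC on Apr 2.
Flight 2 lands earlier by 10 hours 51 minutes.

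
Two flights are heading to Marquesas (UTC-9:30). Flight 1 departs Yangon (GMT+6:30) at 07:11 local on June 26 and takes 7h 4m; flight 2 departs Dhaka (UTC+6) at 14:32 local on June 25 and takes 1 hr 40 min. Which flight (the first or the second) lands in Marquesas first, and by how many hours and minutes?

the second, by 21 hours 33 minutes

Flight 1 in UTC: 07:11 − 6:30 = 00:41 on Jun 26.
+7 hours 4 minutes → arrive 07:45 UTC on Jun 26.
Flight 2 in UTC: 14:32 − 6:00 = 08:32 on Jun 25.
+1 hour 40 minutes → arrive 10:12 UTC on Jun 25.
Flight 2 lands earlier by 21 hours 33 minutes.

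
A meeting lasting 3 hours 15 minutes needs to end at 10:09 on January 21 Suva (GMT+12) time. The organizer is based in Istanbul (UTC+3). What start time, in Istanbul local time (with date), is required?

Target end time in UTC: 10:09 − 12:00 = 22:09 on Jan 20.
Subtract 3 hours and 15 minutes → start 18:54 UTC on Jan 20.
Istanbul is UTC+3:00: 18:54 + 3:00 = 21:54 on Jan 20.

21:54 on January 20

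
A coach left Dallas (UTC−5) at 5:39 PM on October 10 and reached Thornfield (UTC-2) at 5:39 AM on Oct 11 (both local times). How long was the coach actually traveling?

Departure in UTC: 5:39 PM + 5:00 = 10:39 PM on Oct 10.
Arrival in UTC: 5:39 AM + 2:00 = 7:39 AM on Oct 11.
Elapsed = 7:39 AM − 10:39 PM (+1 day) = 9 hours.

9 hours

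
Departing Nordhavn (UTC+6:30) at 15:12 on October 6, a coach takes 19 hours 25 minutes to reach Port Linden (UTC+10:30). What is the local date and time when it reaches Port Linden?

14:37 on October 7

Convert departure to UTC: 15:12 − 6:30 = 08:42 UTC on Oct 6.
Add 19 hours 25 minutes travel time → 04:07 UTC (Oct 7).
Port Linden is UTC+10:30, so local arrival = 04:07 + 10:30 = 14:37 on Oct 7.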